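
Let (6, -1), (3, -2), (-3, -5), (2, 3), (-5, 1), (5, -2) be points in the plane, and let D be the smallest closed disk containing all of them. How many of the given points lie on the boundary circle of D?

The minimum enclosing circle is determined by three boundary points: (6, -1), (-3, -5), (-5, 1).
Their circumcentre is (25/62, -33/62) with r² = 60625/1922.
The farthest remaining point (5, -2) is at distance² 44753/1922 ≤ 60625/1922.
The points at distance exactly r from the centre are (6, -1), (-3, -5), (-5, 1) — 3 points.

3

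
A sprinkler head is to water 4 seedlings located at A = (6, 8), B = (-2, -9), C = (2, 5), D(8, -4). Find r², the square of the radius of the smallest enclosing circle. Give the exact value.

By Welzl's lemma the MEC is supported by two points (diametrically opposite) or three points (on a circumcircle).
The farthest pair is A–B with squared distance 353. The circle on this segment as diameter has centre (2, -0.5) and r² = 353/4 = 88.25.
Check C: distance² to centre = 30.25 ≤ 88.25, so it lies inside.
All remaining points lie in this disk, and no smaller disk contains both endpoints, so this is the minimum enclosing circle.

88.25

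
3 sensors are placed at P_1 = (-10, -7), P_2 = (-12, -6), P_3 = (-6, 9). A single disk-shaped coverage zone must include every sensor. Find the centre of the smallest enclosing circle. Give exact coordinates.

(-8, 1)

Side lengths²: P_1P_2² = 5, P_1P_3² = 272, P_2P_3² = 261.
Since P_1P_3² = 272 ≥ 261 + 5 = 266, the angle opposite P_1P_3 is not acute, so the smallest enclosing circle has P_1P_3 as diameter.
Centre = midpoint of P_1P_3 = (-8, 1), r² = 272/4 = 68.
Centre = (-8, 1).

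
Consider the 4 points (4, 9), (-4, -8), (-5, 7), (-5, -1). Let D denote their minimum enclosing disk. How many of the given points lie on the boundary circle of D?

The farthest pair is (4, 9)–(-4, -8) with squared distance 353. The circle on this segment as diameter has centre (0, 0.5) and r² = 353/4 = 88.25.
Check (-5, 7): distance² to centre = 67.25 ≤ 88.25, so it lies inside.
All remaining points lie in this disk, and no smaller disk contains both endpoints, so this is the minimum enclosing circle.
The points at distance exactly r from the centre are (4, 9), (-4, -8) — 2 points.

2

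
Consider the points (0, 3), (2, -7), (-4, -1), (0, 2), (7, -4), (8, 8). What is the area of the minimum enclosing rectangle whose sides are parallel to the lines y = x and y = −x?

In coordinates u = x + y, v = x − y the rectangle is axis-aligned; the map (x,y)→(u,v) scales areas by 2.
u-values: 3, -5, -5, 2, 3, 16; range = 16 − (-5) = 21.
v-values: -3, 9, -3, -2, 11, 0; range = 11 − (-3) = 14.
Area = (21 × 14) / 2 = 147.

147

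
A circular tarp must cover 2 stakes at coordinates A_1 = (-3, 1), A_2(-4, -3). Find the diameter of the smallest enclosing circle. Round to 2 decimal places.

4.12

The smallest circle enclosing two points has them as diameter endpoints.
Centre = midpoint = (-3.5, -1); r² = |A_1A_2|²/4 = 17/4 = 4.25.
Diameter = 2r = 2√(4.25) ≈ 4.12.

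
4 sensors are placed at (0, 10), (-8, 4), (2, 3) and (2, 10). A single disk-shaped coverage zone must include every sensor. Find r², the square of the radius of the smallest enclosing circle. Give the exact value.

The minimum enclosing circle of a finite set is fixed by two of the points (as a diameter) or three (as a circumcircle).
The minimum enclosing circle is determined by three boundary points: (-8, 4), (2, 3), (2, 10).
Their circumcentre is (-2.7, 6.5) with r² = 34.34.
The farthest remaining point (0, 10) is at distance² 19.54 ≤ 34.34.

34.34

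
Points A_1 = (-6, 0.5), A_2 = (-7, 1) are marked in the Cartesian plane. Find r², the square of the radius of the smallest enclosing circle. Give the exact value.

The smallest circle enclosing two points has them as diameter endpoints.
Centre = midpoint = (-6.5, 0.75); r² = |A_1A_2|²/4 = 1.25/4 = 0.3125.

0.3125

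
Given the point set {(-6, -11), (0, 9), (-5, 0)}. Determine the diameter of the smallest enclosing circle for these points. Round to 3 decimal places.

Call the three points A, B, C in the order given.
Side lengths²: AB² = 436, AC² = 122, BC² = 106.
Since AB² = 436 ≥ 122 + 106 = 228, the angle opposite AB is not acute, so the smallest enclosing circle has AB as diameter.
Centre = midpoint of AB = (-3, -1), r² = 436/4 = 109.
Diameter = 2r = 2√109 ≈ 20.881.

20.881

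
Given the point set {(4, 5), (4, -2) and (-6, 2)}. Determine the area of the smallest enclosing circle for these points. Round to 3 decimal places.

99.306

Call the three points A, B, C in the order given.
Side lengths²: AB² = 49, AC² = 109, BC² = 116.
Since BC² = 116 < 109 + 49 = 158, the triangle is acute, so the smallest enclosing circle is the circumcircle.
Circumcentre = (-0.4, 1.5), r² = 31.61.
Area = π·r² = π·31.61 ≈ 99.306.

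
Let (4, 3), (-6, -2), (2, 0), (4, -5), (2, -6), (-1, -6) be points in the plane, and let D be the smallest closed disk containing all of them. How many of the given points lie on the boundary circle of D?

By Welzl's lemma the MEC is supported by two points (diametrically opposite) or three points (on a circumcircle).
The minimum enclosing circle is determined by three boundary points: (4, 3), (-6, -2), (4, -5).
Their circumcentre is (-0.25, -1) with r² = 34.0625.
The farthest remaining point (2, -6) is at distance² 30.0625 ≤ 34.0625.
The points at distance exactly r from the centre are (4, 3), (-6, -2), (4, -5) — 3 points.

3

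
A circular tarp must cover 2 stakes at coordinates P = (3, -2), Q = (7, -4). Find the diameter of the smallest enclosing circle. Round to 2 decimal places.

The smallest circle enclosing two points has them as diameter endpoints.
Centre = midpoint = (5, -3); r² = |PQ|²/4 = 20/4 = 5.
Diameter = 2r = 2√5 ≈ 4.47.

4.47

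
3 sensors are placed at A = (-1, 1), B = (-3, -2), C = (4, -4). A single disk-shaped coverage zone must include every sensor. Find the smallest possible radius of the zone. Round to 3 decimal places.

Side lengths²: AB² = 13, AC² = 50, BC² = 53.
Since BC² = 53 < 50 + 13 = 63, the triangle is acute, so the smallest enclosing circle is the circumcircle.
Circumcentre = (0.7, -2.3), r² = 13.78.
r = √(13.78) ≈ 3.712.

3.712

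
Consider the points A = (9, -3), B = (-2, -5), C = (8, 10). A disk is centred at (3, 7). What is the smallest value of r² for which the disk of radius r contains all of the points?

169

The required radius is the distance from (3, 7) to the farthest point.
Squared distances: 136, 169, 34.
Maximum is 169, attained at B.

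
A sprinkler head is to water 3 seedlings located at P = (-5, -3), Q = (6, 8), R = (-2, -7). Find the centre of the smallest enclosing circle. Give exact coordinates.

(2, 0.5)

Side lengths²: PQ² = 242, PR² = 25, QR² = 289.
Since QR² = 289 ≥ 242 + 25 = 267, the angle opposite QR is not acute, so the smallest enclosing circle has QR as diameter.
Centre = midpoint of QR = (2, 0.5), r² = 289/4 = 72.25.
Centre = (2, 0.5).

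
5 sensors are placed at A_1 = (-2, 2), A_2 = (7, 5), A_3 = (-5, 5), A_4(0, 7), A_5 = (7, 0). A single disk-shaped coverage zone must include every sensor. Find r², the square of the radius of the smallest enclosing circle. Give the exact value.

The farthest pair is A_3–A_5 with squared distance 169. The circle on this segment as diameter has centre (1, 2.5) and r² = 169/4 = 42.25.
Check A_1: distance² to centre = 9.25 ≤ 42.25, so it lies inside.
All remaining points lie in this disk, and no smaller disk contains both endpoints, so this is the minimum enclosing circle.

42.25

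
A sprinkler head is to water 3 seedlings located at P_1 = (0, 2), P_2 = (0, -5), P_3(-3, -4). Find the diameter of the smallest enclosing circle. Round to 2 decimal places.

Side lengths²: P_1P_2² = 49, P_1P_3² = 45, P_2P_3² = 10.
Since P_1P_2² = 49 < 45 + 10 = 55, the triangle is acute, so the smallest enclosing circle is the circumcircle.
Circumcentre = (-0.5, -1.5), r² = 12.5.
Diameter = 2r = 2√(12.5) ≈ 7.07.

7.07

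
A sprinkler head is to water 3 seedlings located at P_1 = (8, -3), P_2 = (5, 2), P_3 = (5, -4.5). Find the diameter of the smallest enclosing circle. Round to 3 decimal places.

Side lengths²: P_1P_2² = 34, P_1P_3² = 11.25, P_2P_3² = 42.25.
Since P_2P_3² = 42.25 < 34 + 11.25 = 45.25, the triangle is acute, so the smallest enclosing circle is the circumcircle.
Circumcentre = (5.25, -1.25), r² = 10.625.
Diameter = 2r = 2√(10.625) ≈ 6.519.

6.519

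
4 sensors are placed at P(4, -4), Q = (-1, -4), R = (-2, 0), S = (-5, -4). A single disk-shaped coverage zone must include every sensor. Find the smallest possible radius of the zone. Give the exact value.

4.5

The minimum enclosing circle of a finite set is fixed by two of the points (as a diameter) or three (as a circumcircle).
The farthest pair is P–S with squared distance 81. The circle on this segment as diameter has centre (-0.5, -4) and r² = 81/4 = 20.25.
Check Q: distance² to centre = 0.25 ≤ 20.25, so it lies inside.
All remaining points lie in this disk, and no smaller disk contains both endpoints, so this is the minimum enclosing circle.
r = √(20.25) = 4.5.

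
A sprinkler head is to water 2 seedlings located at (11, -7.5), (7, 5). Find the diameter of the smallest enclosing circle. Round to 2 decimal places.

The smallest circle enclosing two points has them as diameter endpoints.
Centre = midpoint = (9, -1.25); r² = |(11, -7.5)−(7, 5)|²/4 = 172.25/4 = 43.0625.
Diameter = 2r = 2√(43.0625) ≈ 13.12.

13.12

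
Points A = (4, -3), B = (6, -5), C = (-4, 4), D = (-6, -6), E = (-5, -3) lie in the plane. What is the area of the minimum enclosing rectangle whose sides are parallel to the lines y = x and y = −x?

In coordinates u = x + y, v = x − y the rectangle is axis-aligned; the map (x,y)→(u,v) scales areas by 2.
u-values: 1, 1, 0, -12, -8; range = 1 − (-12) = 13.
v-values: 7, 11, -8, 0, -2; range = 11 − (-8) = 19.
Area = (13 × 19) / 2 = 123.5.

123.5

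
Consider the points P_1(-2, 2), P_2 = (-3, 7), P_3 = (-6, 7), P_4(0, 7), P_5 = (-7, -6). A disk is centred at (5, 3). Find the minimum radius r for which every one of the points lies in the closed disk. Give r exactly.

15

The required radius is the distance from (5, 3) to the farthest point.
Squared distances: 50, 80, 137, 41, 225.
Maximum is 225, attained at P_5.
r = √225 = 15.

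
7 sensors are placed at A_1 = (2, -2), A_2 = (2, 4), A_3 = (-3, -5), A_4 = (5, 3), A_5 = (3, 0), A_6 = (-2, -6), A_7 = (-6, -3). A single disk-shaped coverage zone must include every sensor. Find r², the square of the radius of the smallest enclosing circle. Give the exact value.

39.25

The farthest pair is A_4–A_7 with squared distance 157. The circle on this segment as diameter has centre (-0.5, 0) and r² = 157/4 = 39.25.
Check A_1: distance² to centre = 10.25 ≤ 39.25, so it lies inside.
All remaining points lie in this disk, and no smaller disk contains both endpoints, so this is the minimum enclosing circle.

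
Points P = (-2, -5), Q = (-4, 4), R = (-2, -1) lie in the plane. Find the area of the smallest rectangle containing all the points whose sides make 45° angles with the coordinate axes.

In coordinates u = x + y, v = x − y the rectangle is axis-aligned; the map (x,y)→(u,v) scales areas by 2.
u-values: -7, 0, -3; range = 0 − (-7) = 7.
v-values: 3, -8, -1; range = 3 − (-8) = 11.
Area = (7 × 11) / 2 = 38.5.

38.5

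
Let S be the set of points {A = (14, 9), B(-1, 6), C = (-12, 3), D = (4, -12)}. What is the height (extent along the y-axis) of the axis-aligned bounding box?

max y = 9, min y = -12, so height = 21.

21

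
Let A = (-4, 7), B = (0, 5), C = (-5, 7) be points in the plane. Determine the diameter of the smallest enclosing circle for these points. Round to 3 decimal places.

Side lengths²: AB² = 20, AC² = 1, BC² = 29.
Since BC² = 29 ≥ 20 + 1 = 21, the angle opposite BC is not acute, so the smallest enclosing circle has BC as diameter.
Centre = midpoint of BC = (-2.5, 6), r² = 29/4 = 7.25.
Diameter = 2r = 2√(7.25) ≈ 5.385.

5.385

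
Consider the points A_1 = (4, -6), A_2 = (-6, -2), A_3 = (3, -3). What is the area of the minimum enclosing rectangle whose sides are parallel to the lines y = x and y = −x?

56

In coordinates u = x + y, v = x − y the rectangle is axis-aligned; the map (x,y)→(u,v) scales areas by 2.
u-values: -2, -8, 0; range = 0 − (-8) = 8.
v-values: 10, -4, 6; range = 10 − (-4) = 14.
Area = (8 × 14) / 2 = 56.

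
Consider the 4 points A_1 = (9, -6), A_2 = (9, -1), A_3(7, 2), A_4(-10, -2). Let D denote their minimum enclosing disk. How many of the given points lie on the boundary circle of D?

By Welzl's lemma the MEC is supported by two points (diametrically opposite) or three points (on a circumcircle).
The minimum enclosing circle is determined by three boundary points: A_1, A_2, A_4.
Their circumcentre is (-15/38, -3.5) with r² = 68237/722.
The farthest remaining point A_3 is at distance² 61321/722 ≤ 68237/722.
The points at distance exactly r from the centre are A_1, A_2, A_4 — 3 points.

3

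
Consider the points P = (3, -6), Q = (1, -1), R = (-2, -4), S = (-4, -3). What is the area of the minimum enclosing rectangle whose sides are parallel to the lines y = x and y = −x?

In coordinates u = x + y, v = x − y the rectangle is axis-aligned; the map (x,y)→(u,v) scales areas by 2.
u-values: -3, 0, -6, -7; range = 0 − (-7) = 7.
v-values: 9, 2, 2, -1; range = 9 − (-1) = 10.
Area = (7 × 10) / 2 = 35.

35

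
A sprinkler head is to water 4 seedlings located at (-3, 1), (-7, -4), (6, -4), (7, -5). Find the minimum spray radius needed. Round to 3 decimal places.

7.018

By Welzl's lemma the MEC is supported by two points (diametrically opposite) or three points (on a circumcircle).
The farthest pair is (-7, -4)–(7, -5) with squared distance 197. The circle on this segment as diameter has centre (0, -4.5) and r² = 197/4 = 49.25.
Check (-3, 1): distance² to centre = 39.25 ≤ 49.25, so it lies inside.
All remaining points lie in this disk, and no smaller disk contains both endpoints, so this is the minimum enclosing circle.
r = √(49.25) ≈ 7.018.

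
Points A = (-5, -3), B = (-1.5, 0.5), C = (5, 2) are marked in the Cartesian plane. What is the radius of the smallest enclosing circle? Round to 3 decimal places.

5.590

Side lengths²: AB² = 24.5, AC² = 125, BC² = 44.5.
Since AC² = 125 ≥ 44.5 + 24.5 = 69, the angle opposite AC is not acute, so the smallest enclosing circle has AC as diameter.
Centre = midpoint of AC = (0, -0.5), r² = 125/4 = 31.25.
r = √(31.25) ≈ 5.590.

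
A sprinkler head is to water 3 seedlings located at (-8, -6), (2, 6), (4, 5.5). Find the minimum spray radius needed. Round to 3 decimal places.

Call the three points A, B, C in the order given.
Side lengths²: AB² = 244, AC² = 276.25, BC² = 4.25.
Since AC² = 276.25 ≥ 244 + 4.25 = 248.25, the angle opposite AC is not acute, so the smallest enclosing circle has AC as diameter.
Centre = midpoint of AC = (-2, -0.25), r² = 276.25/4 = 69.0625.
r = √(69.0625) ≈ 8.310.

8.310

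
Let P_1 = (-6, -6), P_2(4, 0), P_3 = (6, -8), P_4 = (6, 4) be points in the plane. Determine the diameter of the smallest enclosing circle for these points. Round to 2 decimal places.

The minimum enclosing circle is determined by three boundary points: P_1, P_3, P_4.
Their circumcentre is (5/6, -2) with r² = 2257/36.
The farthest remaining point P_2 is at distance² 505/36 ≤ 2257/36.
Diameter = 2r = 2√(2257/36) ≈ 15.84.

15.84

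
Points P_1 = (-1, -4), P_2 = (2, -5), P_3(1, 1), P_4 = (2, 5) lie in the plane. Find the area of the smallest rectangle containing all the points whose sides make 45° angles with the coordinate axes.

60

In coordinates u = x + y, v = x − y the rectangle is axis-aligned; the map (x,y)→(u,v) scales areas by 2.
u-values: -5, -3, 2, 7; range = 7 − (-5) = 12.
v-values: 3, 7, 0, -3; range = 7 − (-3) = 10.
Area = (12 × 10) / 2 = 60.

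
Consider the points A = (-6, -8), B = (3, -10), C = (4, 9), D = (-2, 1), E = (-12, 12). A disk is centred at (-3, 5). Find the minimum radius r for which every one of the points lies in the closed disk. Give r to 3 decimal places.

The required radius is the distance from (-3, 5) to the farthest point.
Squared distances: 178, 261, 65, 17, 130.
Maximum is 261, attained at B.
r = √261 ≈ 16.155.

16.155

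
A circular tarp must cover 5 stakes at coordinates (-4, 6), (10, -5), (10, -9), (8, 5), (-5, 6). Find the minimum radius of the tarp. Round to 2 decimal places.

A smallest enclosing disk is always determined by at most three of the input points on its boundary.
The farthest pair is (10, -9)–(-5, 6) with squared distance 450. The circle on this segment as diameter has centre (2.5, -1.5) and r² = 450/4 = 112.5.
Check (-4, 6): distance² to centre = 98.5 ≤ 112.5, so it lies inside.
All remaining points lie in this disk, and no smaller disk contains both endpoints, so this is the minimum enclosing circle.
r = √(112.5) ≈ 10.61.

10.61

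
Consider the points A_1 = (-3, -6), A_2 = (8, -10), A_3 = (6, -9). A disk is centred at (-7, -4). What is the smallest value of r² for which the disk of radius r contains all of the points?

261

The required radius is the distance from (-7, -4) to the farthest point.
Squared distances: 20, 261, 194.
Maximum is 261, attained at A_2.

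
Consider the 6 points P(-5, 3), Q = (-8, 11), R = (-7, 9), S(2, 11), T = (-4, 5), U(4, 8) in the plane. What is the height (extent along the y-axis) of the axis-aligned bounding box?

8

max y = 11, min y = 3, so height = 8.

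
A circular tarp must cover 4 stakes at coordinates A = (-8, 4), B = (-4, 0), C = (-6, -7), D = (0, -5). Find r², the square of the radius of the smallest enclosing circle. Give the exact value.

The minimum enclosing circle is determined by three boundary points: A, C, D.
Their circumcentre is (-65/14, -15/14) with r² = 3625/98.
The farthest remaining point B is at distance² 153/98 ≤ 3625/98.

3625/98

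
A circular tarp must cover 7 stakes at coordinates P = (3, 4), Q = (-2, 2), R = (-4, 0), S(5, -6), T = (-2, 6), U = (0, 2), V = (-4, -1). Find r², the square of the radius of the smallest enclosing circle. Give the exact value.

48.25

By Welzl's lemma the MEC is supported by two points (diametrically opposite) or three points (on a circumcircle).
The farthest pair is S–T with squared distance 193. The circle on this segment as diameter has centre (1.5, 0) and r² = 193/4 = 48.25.
Check P: distance² to centre = 18.25 ≤ 48.25, so it lies inside.
All remaining points lie in this disk, and no smaller disk contains both endpoints, so this is the minimum enclosing circle.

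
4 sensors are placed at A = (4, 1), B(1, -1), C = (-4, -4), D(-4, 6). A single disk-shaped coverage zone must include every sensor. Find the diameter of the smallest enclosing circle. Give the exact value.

The minimum enclosing circle is determined by three boundary points: A, C, D.
Their circumcentre is (-1.5625, 1) with r² = 30.94140625.
The farthest remaining point B is at distance² 10.56640625 ≤ 30.94140625.
Diameter = 2r = 2√(30.94140625) = 11.125.

11.125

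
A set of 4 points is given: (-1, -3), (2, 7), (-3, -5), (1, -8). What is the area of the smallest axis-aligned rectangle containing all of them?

75

x ranges over [-3, 2], width 5.
y ranges over [-8, 7], height 15.
Area = 5 × 15 = 75.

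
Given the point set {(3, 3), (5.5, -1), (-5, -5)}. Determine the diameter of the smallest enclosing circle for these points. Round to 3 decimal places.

Call the three points A, B, C in the order given.
Side lengths²: AB² = 22.25, AC² = 128, BC² = 126.25.
Since AC² = 128 < 126.25 + 22.25 = 148.5, the triangle is acute, so the smallest enclosing circle is the circumcircle.
Circumcentre = (-11/52, -93/52), r² = 44945/1352.
Diameter = 2r = 2√(44945/1352) ≈ 11.531.

11.531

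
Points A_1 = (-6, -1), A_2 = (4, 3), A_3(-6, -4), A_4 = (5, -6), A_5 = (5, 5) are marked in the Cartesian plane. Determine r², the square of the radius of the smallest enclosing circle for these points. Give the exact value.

12625/242

By Welzl's lemma the MEC is supported by two points (diametrically opposite) or three points (on a circumcircle).
The minimum enclosing circle is determined by three boundary points: A_3, A_4, A_5.
Their circumcentre is (7/22, -0.5) with r² = 12625/242.
The farthest remaining point A_1 is at distance² 9721/242 ≤ 12625/242.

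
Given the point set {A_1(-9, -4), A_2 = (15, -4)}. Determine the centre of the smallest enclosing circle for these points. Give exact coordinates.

The smallest circle enclosing two points has them as diameter endpoints.
Centre = midpoint = (3, -4); r² = |A_1A_2|²/4 = 576/4 = 144.
Centre = (3, -4).

(3, -4)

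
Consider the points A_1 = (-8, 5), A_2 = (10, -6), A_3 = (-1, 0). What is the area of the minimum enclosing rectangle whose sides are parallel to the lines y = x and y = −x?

In coordinates u = x + y, v = x − y the rectangle is axis-aligned; the map (x,y)→(u,v) scales areas by 2.
u-values: -3, 4, -1; range = 4 − (-3) = 7.
v-values: -13, 16, -1; range = 16 − (-13) = 29.
Area = (7 × 29) / 2 = 101.5.

101.5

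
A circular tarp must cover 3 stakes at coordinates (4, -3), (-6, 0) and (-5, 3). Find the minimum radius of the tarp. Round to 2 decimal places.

5.41

Call the three points A, B, C in the order given.
Side lengths²: AB² = 109, AC² = 117, BC² = 10.
Since AC² = 117 < 109 + 10 = 119, the triangle is acute, so the smallest enclosing circle is the circumcircle.
Circumcentre = (-13/22, -3/22), r² = 7085/242.
r = √(7085/242) ≈ 5.41.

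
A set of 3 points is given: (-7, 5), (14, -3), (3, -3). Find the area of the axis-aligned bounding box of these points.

x ranges over [-7, 14], width 21.
y ranges over [-3, 5], height 8.
Area = 21 × 8 = 168.

168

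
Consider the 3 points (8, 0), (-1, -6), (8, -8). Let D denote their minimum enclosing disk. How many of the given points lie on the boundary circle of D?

Call the three points A, B, C in the order given.
Side lengths²: AB² = 117, AC² = 64, BC² = 85.
Since AB² = 117 < 85 + 64 = 149, the triangle is acute, so the smallest enclosing circle is the circumcircle.
Circumcentre = (25/6, -4), r² = 1105/36.
The points at distance exactly r from the centre are (8, 0), (-1, -6), (8, -8) — 3 points.

3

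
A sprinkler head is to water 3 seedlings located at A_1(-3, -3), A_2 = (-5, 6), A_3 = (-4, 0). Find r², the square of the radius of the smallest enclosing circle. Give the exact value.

21.25

Side lengths²: A_1A_2² = 85, A_1A_3² = 10, A_2A_3² = 37.
Since A_1A_2² = 85 ≥ 37 + 10 = 47, the angle opposite A_1A_2 is not acute, so the smallest enclosing circle has A_1A_2 as diameter.
Centre = midpoint of A_1A_2 = (-4, 1.5), r² = 85/4 = 21.25.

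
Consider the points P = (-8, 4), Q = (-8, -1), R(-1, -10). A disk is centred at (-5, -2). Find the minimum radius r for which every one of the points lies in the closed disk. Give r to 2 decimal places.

The required radius is the distance from (-5, -2) to the farthest point.
Squared distances: 45, 10, 80.
Maximum is 80, attained at R.
r = √80 ≈ 8.94.

8.94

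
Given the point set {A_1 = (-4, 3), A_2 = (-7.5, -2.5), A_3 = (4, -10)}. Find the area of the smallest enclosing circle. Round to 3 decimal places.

Side lengths²: A_1A_2² = 42.5, A_1A_3² = 233, A_2A_3² = 188.5.
Since A_1A_3² = 233 ≥ 188.5 + 42.5 = 231, the angle opposite A_1A_3 is not acute, so the smallest enclosing circle has A_1A_3 as diameter.
Centre = midpoint of A_1A_3 = (0, -3.5), r² = 233/4 = 58.25.
Area = π·r² = π·58.25 ≈ 182.998.

182.998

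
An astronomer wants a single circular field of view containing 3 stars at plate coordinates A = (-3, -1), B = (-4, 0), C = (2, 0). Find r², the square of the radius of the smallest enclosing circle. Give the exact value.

Side lengths²: AB² = 2, AC² = 26, BC² = 36.
Since BC² = 36 ≥ 26 + 2 = 28, the angle opposite BC is not acute, so the smallest enclosing circle has BC as diameter.
Centre = midpoint of BC = (-1, 0), r² = 36/4 = 9.

9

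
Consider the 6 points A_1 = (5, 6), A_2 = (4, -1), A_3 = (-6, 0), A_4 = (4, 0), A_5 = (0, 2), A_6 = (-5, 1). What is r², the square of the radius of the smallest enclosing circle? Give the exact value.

39.25

By Welzl's lemma the MEC is supported by two points (diametrically opposite) or three points (on a circumcircle).
The farthest pair is A_1–A_3 with squared distance 157. The circle on this segment as diameter has centre (-0.5, 3) and r² = 157/4 = 39.25.
Check A_2: distance² to centre = 36.25 ≤ 39.25, so it lies inside.
All remaining points lie in this disk, and no smaller disk contains both endpoints, so this is the minimum enclosing circle.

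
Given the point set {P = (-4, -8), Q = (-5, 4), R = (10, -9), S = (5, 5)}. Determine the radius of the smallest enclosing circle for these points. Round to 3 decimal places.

9.925

A smallest enclosing disk is always determined by at most three of the input points on its boundary.
The farthest pair is Q–R with squared distance 394. The circle on this segment as diameter has centre (2.5, -2.5) and r² = 394/4 = 98.5.
Check P: distance² to centre = 72.5 ≤ 98.5, so it lies inside.
All remaining points lie in this disk, and no smaller disk contains both endpoints, so this is the minimum enclosing circle.
r = √(98.5) ≈ 9.925.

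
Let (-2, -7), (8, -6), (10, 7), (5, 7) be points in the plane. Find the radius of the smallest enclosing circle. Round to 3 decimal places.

9.220

The farthest pair is (-2, -7)–(10, 7) with squared distance 340. The circle on this segment as diameter has centre (4, 0) and r² = 340/4 = 85.
Check (8, -6): distance² to centre = 52 ≤ 85, so it lies inside.
All remaining points lie in this disk, and no smaller disk contains both endpoints, so this is the minimum enclosing circle.
r = √85 ≈ 9.220.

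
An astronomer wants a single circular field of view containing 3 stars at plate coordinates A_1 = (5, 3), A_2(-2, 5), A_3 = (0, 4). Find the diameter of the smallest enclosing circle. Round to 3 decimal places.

Side lengths²: A_1A_2² = 53, A_1A_3² = 26, A_2A_3² = 5.
Since A_1A_2² = 53 ≥ 26 + 5 = 31, the angle opposite A_1A_2 is not acute, so the smallest enclosing circle has A_1A_2 as diameter.
Centre = midpoint of A_1A_2 = (1.5, 4), r² = 53/4 = 13.25.
Diameter = 2r = 2√(13.25) ≈ 7.280.

7.280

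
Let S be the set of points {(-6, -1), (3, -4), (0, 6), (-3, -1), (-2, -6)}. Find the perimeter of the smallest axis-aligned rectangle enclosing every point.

Width = max x − min x = 3 − (-6) = 9.
Height = max y − min y = 6 − (-6) = 12.
Perimeter = 2(9 + 12) = 42.

42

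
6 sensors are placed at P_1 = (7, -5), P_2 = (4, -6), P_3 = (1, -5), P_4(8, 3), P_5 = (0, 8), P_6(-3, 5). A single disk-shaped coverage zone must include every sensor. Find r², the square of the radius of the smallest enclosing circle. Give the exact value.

28885/529

By Welzl's lemma the MEC is supported by two points (diametrically opposite) or three points (on a circumcircle).
The minimum enclosing circle is determined by three boundary points: P_1, P_2, P_5.
Their circumcentre is (74/23, 31/23) with r² = 28885/529.
The farthest remaining point P_6 is at distance² 27505/529 ≤ 28885/529.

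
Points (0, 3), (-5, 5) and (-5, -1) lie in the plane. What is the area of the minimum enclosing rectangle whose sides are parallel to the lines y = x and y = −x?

In coordinates u = x + y, v = x − y the rectangle is axis-aligned; the map (x,y)→(u,v) scales areas by 2.
u-values: 3, 0, -6; range = 3 − (-6) = 9.
v-values: -3, -10, -4; range = -3 − (-10) = 7.
Area = (9 × 7) / 2 = 31.5.

31.5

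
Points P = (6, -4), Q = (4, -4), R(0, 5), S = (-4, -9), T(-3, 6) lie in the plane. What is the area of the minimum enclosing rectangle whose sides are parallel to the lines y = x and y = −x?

In coordinates u = x + y, v = x − y the rectangle is axis-aligned; the map (x,y)→(u,v) scales areas by 2.
u-values: 2, 0, 5, -13, 3; range = 5 − (-13) = 18.
v-values: 10, 8, -5, 5, -9; range = 10 − (-9) = 19.
Area = (18 × 19) / 2 = 171.

171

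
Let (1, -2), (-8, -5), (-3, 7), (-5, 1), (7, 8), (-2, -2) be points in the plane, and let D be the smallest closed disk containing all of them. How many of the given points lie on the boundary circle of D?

The minimum enclosing circle of a finite set is fixed by two of the points (as a diameter) or three (as a circumcircle).
The farthest pair is (-8, -5)–(7, 8) with squared distance 394. The circle on this segment as diameter has centre (-0.5, 1.5) and r² = 394/4 = 98.5.
Check (1, -2): distance² to centre = 14.5 ≤ 98.5, so it lies inside.
All remaining points lie in this disk, and no smaller disk contains both endpoints, so this is the minimum enclosing circle.
The points at distance exactly r from the centre are (-8, -5), (7, 8) — 2 points.

2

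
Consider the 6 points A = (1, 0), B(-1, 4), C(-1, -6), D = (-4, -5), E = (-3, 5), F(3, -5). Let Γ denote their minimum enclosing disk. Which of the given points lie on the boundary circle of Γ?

A smallest enclosing disk is always determined by at most three of the input points on its boundary.
The minimum enclosing circle is determined by three boundary points: D, E, F.
Their circumcentre is (-0.5, -0.3) with r² = 34.34.
The farthest remaining point C is at distance² 32.74 ≤ 34.34.
The points at distance exactly r from the centre are D, E, F — 3 points.

D, E, F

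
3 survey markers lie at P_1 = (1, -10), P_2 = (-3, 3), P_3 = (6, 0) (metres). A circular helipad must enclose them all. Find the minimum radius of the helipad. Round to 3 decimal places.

Side lengths²: P_1P_2² = 185, P_1P_3² = 125, P_2P_3² = 90.
Since P_1P_2² = 185 < 125 + 90 = 215, the triangle is acute, so the smallest enclosing circle is the circumcircle.
Circumcentre = (-1/14, -45/14), r² = 4625/98.
r = √(4625/98) ≈ 6.870.

6.870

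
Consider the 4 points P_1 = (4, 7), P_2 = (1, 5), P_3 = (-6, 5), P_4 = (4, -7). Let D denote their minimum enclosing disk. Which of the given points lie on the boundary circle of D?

A smallest enclosing disk is always determined by at most three of the input points on its boundary.
The minimum enclosing circle is determined by three boundary points: P_1, P_3, P_4.
Their circumcentre is (0.2, 0) with r² = 63.44.
The farthest remaining point P_2 is at distance² 25.64 ≤ 63.44.
The points at distance exactly r from the centre are P_1, P_3, P_4 — 3 points.

P_1, P_3, P_4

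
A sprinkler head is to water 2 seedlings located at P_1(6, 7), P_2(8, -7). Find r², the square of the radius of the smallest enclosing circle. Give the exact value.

50

The smallest circle enclosing two points has them as diameter endpoints.
Centre = midpoint = (7, 0); r² = |P_1P_2|²/4 = 200/4 = 50.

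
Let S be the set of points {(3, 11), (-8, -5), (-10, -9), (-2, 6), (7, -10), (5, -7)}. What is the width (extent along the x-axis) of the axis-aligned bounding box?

17

max x = 7, min x = -10, so width = 17.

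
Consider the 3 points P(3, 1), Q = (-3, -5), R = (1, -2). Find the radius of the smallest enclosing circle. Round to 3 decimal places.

Side lengths²: PQ² = 72, PR² = 13, QR² = 25.
Since PQ² = 72 ≥ 25 + 13 = 38, the angle opposite PQ is not acute, so the smallest enclosing circle has PQ as diameter.
Centre = midpoint of PQ = (0, -2), r² = 72/4 = 18.
r = √18 ≈ 4.243.

4.243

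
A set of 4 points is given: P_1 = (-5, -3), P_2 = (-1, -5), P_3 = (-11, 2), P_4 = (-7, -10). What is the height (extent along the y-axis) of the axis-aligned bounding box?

12

max y = 2, min y = -10, so height = 12.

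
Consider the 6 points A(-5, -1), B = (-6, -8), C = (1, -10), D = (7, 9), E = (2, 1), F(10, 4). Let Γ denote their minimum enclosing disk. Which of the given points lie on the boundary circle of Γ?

B, D

A smallest enclosing disk is always determined by at most three of the input points on its boundary.
The farthest pair is B–D with squared distance 458. The circle on this segment as diameter has centre (0.5, 0.5) and r² = 458/4 = 114.5.
Check A: distance² to centre = 32.5 ≤ 114.5, so it lies inside.
All remaining points lie in this disk, and no smaller disk contains both endpoints, so this is the minimum enclosing circle.
The points at distance exactly r from the centre are B, D — 2 points.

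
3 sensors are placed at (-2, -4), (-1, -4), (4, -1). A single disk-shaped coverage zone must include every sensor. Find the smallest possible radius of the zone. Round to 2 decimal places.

Call the three points A, B, C in the order given.
Side lengths²: AB² = 1, AC² = 45, BC² = 34.
Since AC² = 45 ≥ 34 + 1 = 35, the angle opposite AC is not acute, so the smallest enclosing circle has AC as diameter.
Centre = midpoint of AC = (1, -2.5), r² = 45/4 = 11.25.
r = √(11.25) ≈ 3.35.

3.35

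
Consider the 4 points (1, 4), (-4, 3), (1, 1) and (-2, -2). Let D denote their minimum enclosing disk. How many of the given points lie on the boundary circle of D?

3

A smallest enclosing disk is always determined by at most three of the input points on its boundary.
The minimum enclosing circle is determined by three boundary points: (1, 4), (-4, 3), (-2, -2).
Their circumcentre is (-19/18, 23/18) with r² = 1885/162.
The farthest remaining point (1, 1) is at distance² 697/162 ≤ 1885/162.
The points at distance exactly r from the centre are (1, 4), (-4, 3), (-2, -2) — 3 points.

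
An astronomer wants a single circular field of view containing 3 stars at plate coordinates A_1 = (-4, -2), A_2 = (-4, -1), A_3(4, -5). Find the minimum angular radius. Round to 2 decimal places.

4.47

Side lengths²: A_1A_2² = 1, A_1A_3² = 73, A_2A_3² = 80.
Since A_2A_3² = 80 ≥ 73 + 1 = 74, the angle opposite A_2A_3 is not acute, so the smallest enclosing circle has A_2A_3 as diameter.
Centre = midpoint of A_2A_3 = (0, -3), r² = 80/4 = 20.
r = √20 ≈ 4.47.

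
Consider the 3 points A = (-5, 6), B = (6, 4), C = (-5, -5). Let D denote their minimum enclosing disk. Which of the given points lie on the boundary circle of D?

A, B, C

Side lengths²: AB² = 125, AC² = 121, BC² = 202.
Since BC² = 202 < 125 + 121 = 246, the triangle is acute, so the smallest enclosing circle is the circumcircle.
Circumcentre = (-7/22, 0.5), r² = 12625/242.
The points at distance exactly r from the centre are A, B, C — 3 points.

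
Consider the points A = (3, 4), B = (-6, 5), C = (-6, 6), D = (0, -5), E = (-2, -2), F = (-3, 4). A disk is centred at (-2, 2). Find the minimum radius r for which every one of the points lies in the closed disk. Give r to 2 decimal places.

7.28

The required radius is the distance from (-2, 2) to the farthest point.
Squared distances: 29, 25, 32, 53, 16, 5.
Maximum is 53, attained at D.
r = √53 ≈ 7.28.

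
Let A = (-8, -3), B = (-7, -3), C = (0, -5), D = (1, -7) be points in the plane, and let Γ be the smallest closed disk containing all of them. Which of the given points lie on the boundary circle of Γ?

A, D

By Welzl's lemma the MEC is supported by two points (diametrically opposite) or three points (on a circumcircle).
The farthest pair is A–D with squared distance 97. The circle on this segment as diameter has centre (-3.5, -5) and r² = 97/4 = 24.25.
Check B: distance² to centre = 16.25 ≤ 24.25, so it lies inside.
All remaining points lie in this disk, and no smaller disk contains both endpoints, so this is the minimum enclosing circle.
The points at distance exactly r from the centre are A, D — 2 points.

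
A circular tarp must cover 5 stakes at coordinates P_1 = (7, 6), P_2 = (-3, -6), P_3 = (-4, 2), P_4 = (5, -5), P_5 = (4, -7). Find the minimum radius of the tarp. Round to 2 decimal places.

By Welzl's lemma the MEC is supported by two points (diametrically opposite) or three points (on a circumcircle).
The farthest pair is P_1–P_2 with squared distance 244. The circle on this segment as diameter has centre (2, 0) and r² = 244/4 = 61.
Check P_3: distance² to centre = 40 ≤ 61, so it lies inside.
All remaining points lie in this disk, and no smaller disk contains both endpoints, so this is the minimum enclosing circle.
r = √61 ≈ 7.81.

7.81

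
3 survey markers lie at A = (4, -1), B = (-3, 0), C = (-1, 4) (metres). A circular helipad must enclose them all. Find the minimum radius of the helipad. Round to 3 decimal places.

Side lengths²: AB² = 50, AC² = 50, BC² = 20.
Since AC² = 50 < 50 + 20 = 70, the triangle is acute, so the smallest enclosing circle is the circumcircle.
Circumcentre = (2/3, 2/3), r² = 125/9.
r = √(125/9) ≈ 3.727.

3.727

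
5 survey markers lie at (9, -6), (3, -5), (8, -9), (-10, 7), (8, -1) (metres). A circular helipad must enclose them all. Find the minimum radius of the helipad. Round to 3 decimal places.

The minimum enclosing circle of a finite set is fixed by two of the points (as a diameter) or three (as a circumcircle).
The farthest pair is (8, -9)–(-10, 7) with squared distance 580. The circle on this segment as diameter has centre (-1, -1) and r² = 580/4 = 145.
Check (9, -6): distance² to centre = 125 ≤ 145, so it lies inside.
All remaining points lie in this disk, and no smaller disk contains both endpoints, so this is the minimum enclosing circle.
r = √145 ≈ 12.042.

12.042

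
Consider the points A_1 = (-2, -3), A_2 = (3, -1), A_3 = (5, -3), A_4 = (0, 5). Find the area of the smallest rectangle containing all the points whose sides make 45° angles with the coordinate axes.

In coordinates u = x + y, v = x − y the rectangle is axis-aligned; the map (x,y)→(u,v) scales areas by 2.
u-values: -5, 2, 2, 5; range = 5 − (-5) = 10.
v-values: 1, 4, 8, -5; range = 8 − (-5) = 13.
Area = (10 × 13) / 2 = 65.

65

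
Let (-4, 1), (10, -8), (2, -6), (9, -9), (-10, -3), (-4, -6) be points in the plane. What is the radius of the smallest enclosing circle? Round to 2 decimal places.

10.31

A smallest enclosing disk is always determined by at most three of the input points on its boundary.
The farthest pair is (10, -8)–(-10, -3) with squared distance 425. The circle on this segment as diameter has centre (0, -5.5) and r² = 425/4 = 106.25.
Check (-4, 1): distance² to centre = 58.25 ≤ 106.25, so it lies inside.
All remaining points lie in this disk, and no smaller disk contains both endpoints, so this is the minimum enclosing circle.
r = √(106.25) ≈ 10.31.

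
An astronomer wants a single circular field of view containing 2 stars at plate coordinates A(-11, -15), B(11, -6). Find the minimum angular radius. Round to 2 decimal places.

11.88

The smallest circle enclosing two points has them as diameter endpoints.
Centre = midpoint = (0, -10.5); r² = |AB|²/4 = 565/4 = 141.25.
r = √(141.25) ≈ 11.88.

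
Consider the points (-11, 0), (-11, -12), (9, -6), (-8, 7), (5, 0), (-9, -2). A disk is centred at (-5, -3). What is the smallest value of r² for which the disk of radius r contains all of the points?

The required radius is the distance from (-5, -3) to the farthest point.
Squared distances: 45, 117, 205, 109, 109, 17.
Maximum is 205, attained at (9, -6).

205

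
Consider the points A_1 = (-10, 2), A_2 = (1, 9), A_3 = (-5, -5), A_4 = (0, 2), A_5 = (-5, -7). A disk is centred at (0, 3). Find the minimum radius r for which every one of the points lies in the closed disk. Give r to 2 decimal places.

11.18

The required radius is the distance from (0, 3) to the farthest point.
Squared distances: 101, 37, 89, 1, 125.
Maximum is 125, attained at A_5.
r = √125 ≈ 11.18.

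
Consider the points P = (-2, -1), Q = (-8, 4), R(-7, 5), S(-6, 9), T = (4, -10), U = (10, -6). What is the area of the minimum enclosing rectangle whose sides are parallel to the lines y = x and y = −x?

155

In coordinates u = x + y, v = x − y the rectangle is axis-aligned; the map (x,y)→(u,v) scales areas by 2.
u-values: -3, -4, -2, 3, -6, 4; range = 4 − (-6) = 10.
v-values: -1, -12, -12, -15, 14, 16; range = 16 − (-15) = 31.
Area = (10 × 31) / 2 = 155.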